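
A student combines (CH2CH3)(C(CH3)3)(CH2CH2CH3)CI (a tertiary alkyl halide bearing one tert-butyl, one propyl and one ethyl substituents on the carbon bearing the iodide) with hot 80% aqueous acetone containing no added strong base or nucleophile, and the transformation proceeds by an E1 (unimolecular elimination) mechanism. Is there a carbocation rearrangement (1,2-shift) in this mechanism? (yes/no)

no

The first-formed carbocation is tertiary.
No single 1,2-shift to an adjacent carbon would produce a more-substituted cation than the one already present, so no rearrangement occurs.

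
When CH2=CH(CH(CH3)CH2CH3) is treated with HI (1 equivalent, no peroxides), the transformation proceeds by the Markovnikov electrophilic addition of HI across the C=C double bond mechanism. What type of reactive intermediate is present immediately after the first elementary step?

secondary carbocation

Step 1: The π electrons of the C=C bond attack a proton of HI; Markovnikov addition places the new C–H on the less-substituted alkene carbon, so the positive charge ends up on the more-substituted carbon — a secondary carbocation. The H–I bond breaks heterolytically, releasing I⁻.
After step 1 the species present is a secondary carbocation.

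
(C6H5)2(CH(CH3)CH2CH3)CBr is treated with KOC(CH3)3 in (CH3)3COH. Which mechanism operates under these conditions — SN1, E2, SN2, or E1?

E2

Conditions: a strong/bulky base with a tertiary substrate bearing a β-hydrogen.
These conditions are the textbook signature of the E2 pathway.
A strong (often hindered) base removes a β-H in concert with loss of the leaving group — bimolecular elimination.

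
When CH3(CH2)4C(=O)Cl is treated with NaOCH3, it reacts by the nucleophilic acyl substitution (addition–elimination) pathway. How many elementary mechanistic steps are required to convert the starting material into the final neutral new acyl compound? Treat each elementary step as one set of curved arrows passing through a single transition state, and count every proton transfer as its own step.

2

Step 1: Nucleophilic addition of CH3O⁻ to the acyl carbon breaks the π(C=O) bond and yields a tetrahedral, anionic intermediate.
Step 2: Collapse of the tetrahedral intermediate: the alkoxide oxygen pushes its lone pair back to re-form C=O while Cl⁻ leaves.
Total: 2 elementary steps.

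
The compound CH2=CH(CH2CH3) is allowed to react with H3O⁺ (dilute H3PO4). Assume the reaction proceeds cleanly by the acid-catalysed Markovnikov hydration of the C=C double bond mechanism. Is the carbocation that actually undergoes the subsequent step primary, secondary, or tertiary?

Step 1: Electrophilic addition begins with the π(C=C) electrons forming a bond to the proton of H3O⁺. Following Markovnikov's rule, the resulting cation is secondary. H2O is released.
No single 1,2-shift to an adjacent carbon would give a more-substituted cation, so no rearrangement occurs.

secondary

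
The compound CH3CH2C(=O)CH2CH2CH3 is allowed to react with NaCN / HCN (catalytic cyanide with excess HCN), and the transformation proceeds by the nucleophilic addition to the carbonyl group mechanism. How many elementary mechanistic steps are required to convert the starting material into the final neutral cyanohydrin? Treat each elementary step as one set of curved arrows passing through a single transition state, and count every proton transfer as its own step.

2

Step 1: Nucleophilic addition: CN⁻ adds to the carbonyl carbon, pushing the π(C=O) electron pair onto oxygen and giving a tetrahedral alkoxide.
Step 2: Proton transfer from HCN to the alkoxide furnishes a cyanohydrin (and releases another CN⁻ to continue the reaction).
Total: 2 elementary steps.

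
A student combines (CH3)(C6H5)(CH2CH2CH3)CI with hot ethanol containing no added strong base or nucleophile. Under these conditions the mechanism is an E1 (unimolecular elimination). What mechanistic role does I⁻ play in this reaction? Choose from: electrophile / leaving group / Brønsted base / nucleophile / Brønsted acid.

leaving group

Step 1: Unassisted departure of I⁻ (taking the C–I bonding pair) generates a tertiary carbocation.
I⁻ departs with both electrons of the breaking σ-bond — that is the definition of a leaving group.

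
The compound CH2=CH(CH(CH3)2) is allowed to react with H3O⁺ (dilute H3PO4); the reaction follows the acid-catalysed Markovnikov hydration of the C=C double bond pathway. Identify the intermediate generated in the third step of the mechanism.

Step 1: The π electrons of the C=C bond attack a proton of H3O⁺; Markovnikov addition places the new C–H on the less-substituted alkene carbon, so the positive charge ends up on the more-substituted carbon — a secondary carbocation. H2O is released.
Step 2: A 1,2-hydride shift from the adjacent isopropyl carbon moves the positive charge from the secondary centre to an adjacent carbon, generating a more stable tertiary carbocation.
Step 3: Water acts as the nucleophile: an oxygen lone pair bonds to the cationic carbon, giving an oxonium-ion intermediate.
After step 3 the species present is an oxonium ion.

oxonium ion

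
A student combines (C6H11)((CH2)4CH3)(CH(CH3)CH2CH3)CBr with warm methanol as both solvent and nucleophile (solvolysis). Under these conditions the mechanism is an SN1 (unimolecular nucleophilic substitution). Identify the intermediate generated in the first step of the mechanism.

Step 1: The C–Br bond breaks with both electrons going to the bromide; Br⁻ leaves and a tertiary carbocation remains.
After step 1 the species present is a tertiary carbocation.

tertiary carbocation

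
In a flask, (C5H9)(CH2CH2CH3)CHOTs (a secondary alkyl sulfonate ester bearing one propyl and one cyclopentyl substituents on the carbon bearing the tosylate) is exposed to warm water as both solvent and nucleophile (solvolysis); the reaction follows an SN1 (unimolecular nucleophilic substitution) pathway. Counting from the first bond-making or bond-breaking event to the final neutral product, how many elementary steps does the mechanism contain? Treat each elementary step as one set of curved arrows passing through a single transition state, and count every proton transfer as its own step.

4

Step 1: Ionisation: the C–O σ-bond cleaves heterolytically; both bonding electrons depart with TsO⁻, leaving a secondary carbocation at the α-carbon.
Step 2: A 1,2-hydride shift from the adjacent cyclopentyl carbon moves the positive charge from the secondary centre to an adjacent carbon, generating a more stable tertiary carbocation.
Step 3: H2O donates an oxygen lone pair into the empty p orbital of the cation, giving a protonated alcohol (an oxonium ion).
Step 4: Deprotonation of the oxonium oxygen by solvent water yields the neutral alcohol.
Total: 4 elementary steps.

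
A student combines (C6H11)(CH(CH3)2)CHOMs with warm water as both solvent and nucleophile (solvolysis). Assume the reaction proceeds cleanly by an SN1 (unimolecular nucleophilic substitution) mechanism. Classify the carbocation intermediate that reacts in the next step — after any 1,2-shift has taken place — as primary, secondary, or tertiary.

Step 1: The C–O bond breaks with both electrons going to the mesylate; MsO⁻ leaves and a secondary carbocation remains.
Step 2: Carbocation rearrangement: a 1,2-hydride shift from the adjacent cyclohexyl carbon converts the initially-formed secondary cation into the more stable tertiary cation.
The cation rearranges from secondary to tertiary via a 1,2-hydride shift from the adjacent cyclohexyl carbon; the tertiary cation is what reacts next.

tertiary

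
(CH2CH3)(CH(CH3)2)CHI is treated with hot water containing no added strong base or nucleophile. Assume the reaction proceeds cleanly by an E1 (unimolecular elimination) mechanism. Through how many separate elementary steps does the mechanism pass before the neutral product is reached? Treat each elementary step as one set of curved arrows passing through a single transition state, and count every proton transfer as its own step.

Step 1: Ionisation: the C–I σ-bond cleaves heterolytically; both bonding electrons depart with I⁻, leaving a secondary carbocation at the α-carbon.
Step 2: Carbocation rearrangement: a 1,2-hydride shift from the adjacent isopropyl carbon converts the initially-formed secondary cation into the more stable tertiary cation.
Step 3: A weak base (a water molecule from the solvent) removes a proton from a carbon adjacent to the cationic centre; the electrons of that C–H bond become the new π(C=C) bond, giving the alkene.
Total: 3 elementary steps.

3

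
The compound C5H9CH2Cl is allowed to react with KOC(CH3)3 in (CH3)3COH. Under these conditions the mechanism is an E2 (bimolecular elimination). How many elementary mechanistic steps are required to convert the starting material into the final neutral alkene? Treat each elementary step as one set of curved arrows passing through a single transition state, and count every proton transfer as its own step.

Step 1: In one step, (CH3)3CO⁻ pulls off a β-proton, the C–Cl bond cleaves, and a C=C double bond forms between the α- and β-carbons (E2, anti elimination).
Total: 1 elementary step.

1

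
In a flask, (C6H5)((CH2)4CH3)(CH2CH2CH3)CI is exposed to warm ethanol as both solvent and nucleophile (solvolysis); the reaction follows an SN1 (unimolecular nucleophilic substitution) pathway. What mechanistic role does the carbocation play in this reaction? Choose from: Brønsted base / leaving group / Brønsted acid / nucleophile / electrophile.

electrophile

Step 2: Nucleophilic capture: the oxygen of CH3CH2OH bonds to the cationic carbon, producing an oxonium-ion intermediate.
The carbocation accepts an electron pair into an empty or π* orbital — it is the electrophile.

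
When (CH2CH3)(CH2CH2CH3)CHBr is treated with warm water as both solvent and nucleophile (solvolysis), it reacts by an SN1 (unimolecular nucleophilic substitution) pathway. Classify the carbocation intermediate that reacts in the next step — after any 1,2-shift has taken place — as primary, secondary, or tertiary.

Step 1: The C–Br bond breaks with both electrons going to the bromide; Br⁻ leaves and a secondary carbocation remains.
No single 1,2-shift to an adjacent carbon would give a more-substituted cation, so no rearrangement occurs.

secondary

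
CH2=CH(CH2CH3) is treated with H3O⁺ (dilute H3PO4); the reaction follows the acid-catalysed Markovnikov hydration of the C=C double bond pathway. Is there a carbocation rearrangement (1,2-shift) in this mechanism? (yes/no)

no

The first-formed carbocation is secondary.
No single 1,2-shift to an adjacent carbon would produce a more-substituted cation than the one already present, so no rearrangement occurs.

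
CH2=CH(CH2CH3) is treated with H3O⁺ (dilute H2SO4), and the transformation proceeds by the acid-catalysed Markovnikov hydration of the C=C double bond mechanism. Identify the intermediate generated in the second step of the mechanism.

oxonium ion

Step 1: The π electrons of the C=C bond attack a proton of H3O⁺; Markovnikov addition places the new C–H on the less-substituted alkene carbon, so the positive charge ends up on the more-substituted carbon — a secondary carbocation. H2O is released.
Step 2: Nucleophilic capture of the cation by H2O produces the protonated alcohol (an oxonium ion).
After step 2 the species present is an oxonium ion.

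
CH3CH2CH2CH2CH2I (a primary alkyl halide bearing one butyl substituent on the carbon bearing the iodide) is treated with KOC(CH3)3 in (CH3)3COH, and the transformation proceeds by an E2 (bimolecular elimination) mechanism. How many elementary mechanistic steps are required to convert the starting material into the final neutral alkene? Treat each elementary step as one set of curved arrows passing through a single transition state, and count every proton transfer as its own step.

Step 1: Concerted anti-periplanar elimination: (CH3)3CO⁻ abstracts a β-H while I⁻ leaves, and the C–H electrons become the new C=C π bond — all in a single transition state.
Total: 1 elementary step.

1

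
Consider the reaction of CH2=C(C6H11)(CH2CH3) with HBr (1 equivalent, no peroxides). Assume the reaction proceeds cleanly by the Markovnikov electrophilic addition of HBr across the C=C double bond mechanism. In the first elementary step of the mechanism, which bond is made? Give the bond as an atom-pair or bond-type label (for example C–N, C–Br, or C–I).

Step 1: Protonation of the alkene by HBr: the π bond acts as the nucleophile and picks up H⁺, giving the more stable (Markovnikov) tertiary carbocation. The H–Br bond breaks heterolytically, releasing Br⁻.
The bond formed in this step is the C–H bond.

C–H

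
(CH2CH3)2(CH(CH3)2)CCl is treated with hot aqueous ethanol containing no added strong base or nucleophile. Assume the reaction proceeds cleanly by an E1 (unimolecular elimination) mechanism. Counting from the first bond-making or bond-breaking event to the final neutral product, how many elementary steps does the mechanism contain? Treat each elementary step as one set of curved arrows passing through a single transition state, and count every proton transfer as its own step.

Step 1: The C–Cl bond breaks with both electrons going to the chloride; Cl⁻ leaves and a tertiary carbocation remains.
(No 1,2-shift: no single shift to an adjacent carbon would give a more stable cation.)
Step 2: A weak base (a water (or ethanol) molecule from the solvent) removes a proton from a carbon adjacent to the cationic centre; the electrons of that C–H bond become the new π(C=C) bond, giving the alkene.
Total: 2 elementary steps.

2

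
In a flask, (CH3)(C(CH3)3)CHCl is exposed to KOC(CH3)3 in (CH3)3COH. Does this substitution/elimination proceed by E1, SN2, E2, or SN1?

Conditions: a strong/bulky base with a secondary substrate bearing a β-hydrogen.
These conditions are the textbook signature of the E2 pathway.
A strong (often hindered) base removes a β-H in concert with loss of the leaving group — bimolecular elimination.

E2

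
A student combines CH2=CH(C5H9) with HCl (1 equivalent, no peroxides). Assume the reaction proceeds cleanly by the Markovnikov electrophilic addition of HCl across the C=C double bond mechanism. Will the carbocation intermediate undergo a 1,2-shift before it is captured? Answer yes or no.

yes

The first-formed carbocation is secondary.
The adjacent cyclopentyl carbon already bears 2 other carbon substituents and has a hydrogen to migrate; after a 1,2-hydride shift from that carbon the positive charge sits on a tertiary centre.
Tertiary is more stable than secondary, so the shift occurs.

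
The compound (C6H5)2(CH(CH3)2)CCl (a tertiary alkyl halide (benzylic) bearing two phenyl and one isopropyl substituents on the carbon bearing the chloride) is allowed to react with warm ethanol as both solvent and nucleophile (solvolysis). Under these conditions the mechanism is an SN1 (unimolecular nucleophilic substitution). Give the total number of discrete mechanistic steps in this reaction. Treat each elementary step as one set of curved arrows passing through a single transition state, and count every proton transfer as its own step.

3

Step 1: Unassisted departure of Cl⁻ (taking the C–Cl bonding pair) generates a tertiary carbocation.
(No 1,2-shift: no single shift to an adjacent carbon would give a more stable cation.)
Step 2: CH3CH2OH donates an oxygen lone pair into the empty p orbital of the cation, giving a protonated ether (an oxonium ion).
Step 3: Deprotonation of the oxonium oxygen by solvent ethanol yields the neutral ether.
Total: 3 elementary steps.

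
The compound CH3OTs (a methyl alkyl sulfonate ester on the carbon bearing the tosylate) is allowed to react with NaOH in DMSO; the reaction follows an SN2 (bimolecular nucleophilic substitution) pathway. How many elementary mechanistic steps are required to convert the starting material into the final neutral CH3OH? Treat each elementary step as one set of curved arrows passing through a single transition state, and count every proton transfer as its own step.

1

Step 1: OH⁻ attacks the back face of the α-carbon while TsO⁻ departs with the C–O bonding pair — a single concerted displacement through a pentacoordinate transition state.
Total: 1 elementary step.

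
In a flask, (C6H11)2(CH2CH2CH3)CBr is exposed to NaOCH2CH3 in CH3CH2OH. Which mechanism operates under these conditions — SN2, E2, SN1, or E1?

Conditions: a strong base with a tertiary substrate bearing a β-hydrogen.
These conditions are the textbook signature of the E2 pathway.
A strong (often hindered) base removes a β-H in concert with loss of the leaving group — bimolecular elimination.

E2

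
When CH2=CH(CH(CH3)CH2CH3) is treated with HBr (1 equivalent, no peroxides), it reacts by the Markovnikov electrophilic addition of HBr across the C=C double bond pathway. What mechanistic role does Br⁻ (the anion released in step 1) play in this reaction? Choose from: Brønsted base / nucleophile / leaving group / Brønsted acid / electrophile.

Step 3: The Br⁻ anion donates a lone pair to the carbocation, forming the new C–Br σ-bond and giving the neutral alkyl halide.
Br⁻ (the anion released in step 1) donates an electron pair to form a new σ-bond to carbon — it is the nucleophile.

nucleophile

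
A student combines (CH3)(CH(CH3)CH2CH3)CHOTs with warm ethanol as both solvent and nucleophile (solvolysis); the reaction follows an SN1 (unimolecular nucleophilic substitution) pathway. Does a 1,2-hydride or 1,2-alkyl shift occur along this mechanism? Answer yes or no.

The first-formed carbocation is secondary.
The adjacent sec-butyl carbon already bears 2 other carbon substituents and has a hydrogen to migrate; after a 1,2-hydride shift from that carbon the positive charge sits on a tertiary centre.
Tertiary is more stable than secondary, so the shift occurs.

yes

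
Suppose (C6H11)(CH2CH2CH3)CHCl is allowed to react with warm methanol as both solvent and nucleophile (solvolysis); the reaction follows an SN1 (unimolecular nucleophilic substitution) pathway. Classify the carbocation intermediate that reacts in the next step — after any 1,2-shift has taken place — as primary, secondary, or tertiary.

tertiary

Step 1: Ionisation: the C–Cl σ-bond cleaves heterolytically; both bonding electrons depart with Cl⁻, leaving a secondary carbocation at the α-carbon.
Step 2: A 1,2-hydride shift from the adjacent cyclohexyl carbon moves the positive charge from the secondary centre to an adjacent carbon, generating a more stable tertiary carbocation.
The cation rearranges from secondary to tertiary via a 1,2-hydride shift from the adjacent cyclohexyl carbon; the tertiary cation is what reacts next.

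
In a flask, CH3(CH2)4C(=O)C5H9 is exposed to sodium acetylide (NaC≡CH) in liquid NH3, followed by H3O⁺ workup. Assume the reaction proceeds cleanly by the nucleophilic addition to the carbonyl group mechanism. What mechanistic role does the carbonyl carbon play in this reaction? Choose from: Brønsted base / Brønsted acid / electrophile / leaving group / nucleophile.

electrophile

Step 1: A lone pair / filled orbital on HC≡C⁻ attacks the electrophilic carbonyl carbon; the π(C=O) electrons shift onto oxygen, producing a tetrahedral alkoxide intermediate.
The carbonyl carbon accepts an electron pair into an empty or π* orbital — it is the electrophile.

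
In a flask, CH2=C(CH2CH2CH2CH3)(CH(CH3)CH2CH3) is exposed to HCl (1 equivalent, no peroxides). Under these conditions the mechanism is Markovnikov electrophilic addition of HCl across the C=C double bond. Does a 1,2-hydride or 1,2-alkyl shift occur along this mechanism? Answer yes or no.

The first-formed carbocation is tertiary.
No single 1,2-shift to an adjacent carbon would produce a more-substituted cation than the one already present, so no rearrangement occurs.

no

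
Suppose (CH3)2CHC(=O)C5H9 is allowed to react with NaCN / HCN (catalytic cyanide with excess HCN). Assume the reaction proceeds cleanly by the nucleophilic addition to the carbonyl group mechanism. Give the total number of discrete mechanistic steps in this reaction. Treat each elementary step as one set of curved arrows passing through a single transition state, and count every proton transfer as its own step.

Step 1: CN⁻ attacks the sp² carbonyl carbon; the C=O π bond breaks and the electrons end up as a lone pair on the alkoxide oxygen of the tetrahedral intermediate.
Step 2: The alkoxide is protonated in situ by undissociated HCN, yielding a cyanohydrin; the CN⁻ so formed carries on the cycle.
Total: 2 elementary steps.

2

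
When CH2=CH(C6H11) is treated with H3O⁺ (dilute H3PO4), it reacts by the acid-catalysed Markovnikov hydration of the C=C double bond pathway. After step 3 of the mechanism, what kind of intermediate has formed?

Step 1: Protonation of the alkene by H3O⁺: the π bond acts as the nucleophile and picks up H⁺, giving the more stable (Markovnikov) secondary carbocation. H2O is released.
Step 2: Carbocation rearrangement: a 1,2-hydride shift from the adjacent cyclohexyl carbon converts the initially-formed secondary cation into the more stable tertiary cation.
Step 3: Water acts as the nucleophile: an oxygen lone pair bonds to the cationic carbon, giving an oxonium-ion intermediate.
After step 3 the species present is an oxonium ion.

oxonium ion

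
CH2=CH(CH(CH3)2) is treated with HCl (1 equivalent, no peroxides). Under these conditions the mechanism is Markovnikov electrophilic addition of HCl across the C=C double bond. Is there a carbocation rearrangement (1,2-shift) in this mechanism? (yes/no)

yes

The first-formed carbocation is secondary.
The adjacent isopropyl carbon already bears 2 other carbon substituents and has a hydrogen to migrate; after a 1,2-hydride shift from that carbon the positive charge sits on a tertiary centre.
Tertiary is more stable than secondary, so the shift occurs.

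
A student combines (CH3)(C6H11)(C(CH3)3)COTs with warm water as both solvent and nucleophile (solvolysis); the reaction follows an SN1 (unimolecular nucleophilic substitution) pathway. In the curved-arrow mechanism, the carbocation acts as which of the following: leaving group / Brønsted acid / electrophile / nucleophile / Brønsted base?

Step 2: Nucleophilic capture: the oxygen of H2O bonds to the cationic carbon, producing an oxonium-ion intermediate.
The carbocation accepts an electron pair into an empty or π* orbital — it is the electrophile.

electrophile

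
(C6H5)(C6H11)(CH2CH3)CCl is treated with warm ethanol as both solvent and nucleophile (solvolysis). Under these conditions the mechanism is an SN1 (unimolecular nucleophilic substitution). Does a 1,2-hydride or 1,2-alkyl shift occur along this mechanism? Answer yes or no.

The first-formed carbocation is tertiary.
No single 1,2-shift to an adjacent carbon would produce a more-substituted cation than the one already present, so no rearrangement occurs.

no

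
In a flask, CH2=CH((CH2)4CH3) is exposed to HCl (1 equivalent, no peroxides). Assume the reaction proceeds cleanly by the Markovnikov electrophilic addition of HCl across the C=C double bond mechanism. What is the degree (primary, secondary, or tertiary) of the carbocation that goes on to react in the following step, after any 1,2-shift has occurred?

Step 1: Protonation of the alkene by HCl: the π bond acts as the nucleophile and picks up H⁺, giving the more stable (Markovnikov) secondary carbocation. The H–Cl bond breaks heterolytically, releasing Cl⁻.
No single 1,2-shift to an adjacent carbon would give a more-substituted cation, so no rearrangement occurs.

secondary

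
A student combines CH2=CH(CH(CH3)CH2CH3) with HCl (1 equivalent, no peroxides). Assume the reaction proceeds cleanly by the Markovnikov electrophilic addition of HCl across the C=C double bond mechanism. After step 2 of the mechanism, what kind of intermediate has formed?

Step 1: The π electrons of the C=C bond attack a proton of HCl; Markovnikov addition places the new C–H on the less-substituted alkene carbon, so the positive charge ends up on the more-substituted carbon — a secondary carbocation. The H–Cl bond breaks heterolytically, releasing Cl⁻.
Step 2: A hydride (H with its bonding pair) migrates from the adjacent sec-butyl carbon to the cationic centre — a 1,2-hydride shift — upgrading the secondary cation to a tertiary one.
After step 2 the species present is a tertiary carbocation.

tertiary carbocation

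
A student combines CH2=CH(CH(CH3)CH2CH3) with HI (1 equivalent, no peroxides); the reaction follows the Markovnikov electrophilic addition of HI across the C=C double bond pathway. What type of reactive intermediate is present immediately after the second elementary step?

tertiary carbocation

Step 1: Protonation of the alkene by HI: the π bond acts as the nucleophile and picks up H⁺, giving the more stable (Markovnikov) secondary carbocation. The H–I bond breaks heterolytically, releasing I⁻.
Step 2: A 1,2-hydride shift from the adjacent sec-butyl carbon moves the positive charge from the secondary centre to an adjacent carbon, generating a more stable tertiary carbocation.
After step 2 the species present is a tertiary carbocation.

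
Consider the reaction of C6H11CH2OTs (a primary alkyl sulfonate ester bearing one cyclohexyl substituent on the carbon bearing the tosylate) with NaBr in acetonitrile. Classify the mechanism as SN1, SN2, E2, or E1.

Conditions: a primary substrate with a strong nucleophile in the polar aprotic solvent acetonitrile.
These conditions are the textbook signature of the SN2 pathway.
An unhindered substrate with a strong nucleophile in a polar aprotic solvent favours one-step backside displacement.

SN2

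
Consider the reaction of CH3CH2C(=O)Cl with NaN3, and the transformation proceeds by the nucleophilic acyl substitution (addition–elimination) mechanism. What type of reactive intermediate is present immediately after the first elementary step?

tetrahedral intermediate

Step 1: A lone pair on the N of N3⁻ attacks the electrophilic acyl carbon; the π(C=O) electrons move onto oxygen, giving a tetrahedral intermediate.
After step 1 the species present is a tetrahedral intermediate.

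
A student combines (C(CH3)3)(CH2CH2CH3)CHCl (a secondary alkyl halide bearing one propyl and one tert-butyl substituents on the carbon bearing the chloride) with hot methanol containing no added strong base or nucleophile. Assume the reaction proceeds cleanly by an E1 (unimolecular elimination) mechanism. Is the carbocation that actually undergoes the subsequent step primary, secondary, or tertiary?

Step 1: Unassisted departure of Cl⁻ (taking the C–Cl bonding pair) generates a secondary carbocation.
Step 2: Carbocation rearrangement: a 1,2-methyl shift from the adjacent tert-butyl carbon converts the initially-formed secondary cation into the more stable tertiary cation.
The cation rearranges from secondary to tertiary via a 1,2-methyl shift from the adjacent tert-butyl carbon; the tertiary cation is what reacts next.

tertiary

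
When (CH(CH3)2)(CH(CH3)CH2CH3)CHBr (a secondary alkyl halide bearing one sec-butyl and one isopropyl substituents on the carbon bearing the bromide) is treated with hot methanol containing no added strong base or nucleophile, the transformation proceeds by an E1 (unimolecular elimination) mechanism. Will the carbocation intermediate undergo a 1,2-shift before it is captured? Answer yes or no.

The first-formed carbocation is secondary.
The adjacent sec-butyl carbon already bears 2 other carbon substituents and has a hydrogen to migrate; after a 1,2-hydride shift from that carbon the positive charge sits on a tertiary centre.
Tertiary is more stable than secondary, so the shift occurs.

yes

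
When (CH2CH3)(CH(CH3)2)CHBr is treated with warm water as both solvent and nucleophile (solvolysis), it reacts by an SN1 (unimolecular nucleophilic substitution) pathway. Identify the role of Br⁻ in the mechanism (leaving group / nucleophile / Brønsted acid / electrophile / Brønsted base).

Step 1: Unassisted departure of Br⁻ (taking the C–Br bonding pair) generates a secondary carbocation.
Br⁻ departs with both electrons of the breaking σ-bond — that is the definition of a leaving group.

leaving group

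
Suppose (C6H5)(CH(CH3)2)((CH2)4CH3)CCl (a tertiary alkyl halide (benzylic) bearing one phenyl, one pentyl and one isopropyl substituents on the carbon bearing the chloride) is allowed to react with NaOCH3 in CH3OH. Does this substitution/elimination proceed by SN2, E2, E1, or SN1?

Conditions: a strong base with a tertiary substrate bearing a β-hydrogen.
These conditions are the textbook signature of the E2 pathway.
A strong (often hindered) base removes a β-H in concert with loss of the leaving group — bimolecular elimination.

E2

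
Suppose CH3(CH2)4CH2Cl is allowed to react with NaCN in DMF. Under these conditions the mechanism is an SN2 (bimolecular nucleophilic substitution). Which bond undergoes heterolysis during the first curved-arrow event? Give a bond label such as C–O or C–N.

Step 1: CN⁻ attacks the back face of the α-carbon while Cl⁻ departs with the C–Cl bonding pair — a single concerted displacement through a pentacoordinate transition state.
The bond broken in this step is the C–Cl bond.

C–Cl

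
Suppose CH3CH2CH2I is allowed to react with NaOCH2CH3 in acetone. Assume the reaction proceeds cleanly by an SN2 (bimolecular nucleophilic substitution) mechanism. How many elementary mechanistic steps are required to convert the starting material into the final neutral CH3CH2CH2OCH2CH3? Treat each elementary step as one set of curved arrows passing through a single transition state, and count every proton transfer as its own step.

1

Step 1: The ethoxide nucleophile donates a lone pair from O to the α-carbon in a backside attack; simultaneously the C–I σ-bond breaks and both of its electrons leave with I⁻. One concerted step with inversion of configuration.
Total: 1 elementary step.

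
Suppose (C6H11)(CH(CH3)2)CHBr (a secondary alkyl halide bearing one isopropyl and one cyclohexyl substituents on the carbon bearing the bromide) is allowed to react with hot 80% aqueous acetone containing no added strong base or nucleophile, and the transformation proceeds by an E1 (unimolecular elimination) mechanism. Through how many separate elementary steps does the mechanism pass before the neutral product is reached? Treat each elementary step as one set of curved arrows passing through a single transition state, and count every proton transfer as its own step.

3

Step 1: The C–Br bond breaks with both electrons going to the bromide; Br⁻ leaves and a secondary carbocation remains.
Step 2: A 1,2-hydride shift from the adjacent isopropyl carbon moves the positive charge from the secondary centre to an adjacent carbon, generating a more stable tertiary carbocation.
Step 3: Loss of a β-proton to a water molecule of the solvent: the C–H bonding pair collapses toward the cationic carbon to form the C=C π bond, yielding the alkene.
Total: 3 elementary steps.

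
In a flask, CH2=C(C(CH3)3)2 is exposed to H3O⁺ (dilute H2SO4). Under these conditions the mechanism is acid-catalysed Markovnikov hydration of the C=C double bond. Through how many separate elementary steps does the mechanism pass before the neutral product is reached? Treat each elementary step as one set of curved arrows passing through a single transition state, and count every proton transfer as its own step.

3

Step 1: Protonation of the alkene by H3O⁺: the π bond acts as the nucleophile and picks up H⁺, giving the more stable (Markovnikov) tertiary carbocation. H2O is released.
(No 1,2-shift: no single shift to an adjacent carbon would give a more stable cation.)
Step 2: Nucleophilic capture of the cation by H2O produces the protonated alcohol (an oxonium ion).
Step 3: H2O removes a proton from the oxonium oxygen, regenerating H3O⁺ and giving the neutral alcohol.
Total: 3 elementary steps.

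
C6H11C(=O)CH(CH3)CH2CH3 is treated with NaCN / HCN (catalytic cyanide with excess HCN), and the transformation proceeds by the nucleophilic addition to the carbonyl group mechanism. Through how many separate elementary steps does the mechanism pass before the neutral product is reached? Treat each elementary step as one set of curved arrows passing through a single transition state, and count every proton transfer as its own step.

Step 1: CN⁻ attacks the sp² carbonyl carbon; the C=O π bond breaks and the electrons end up as a lone pair on the alkoxide oxygen of the tetrahedral intermediate.
Step 2: The alkoxide oxygen removes a proton from HCN present in the mixture, giving a cyanohydrin and regenerating CN⁻.
Total: 2 elementary steps.

2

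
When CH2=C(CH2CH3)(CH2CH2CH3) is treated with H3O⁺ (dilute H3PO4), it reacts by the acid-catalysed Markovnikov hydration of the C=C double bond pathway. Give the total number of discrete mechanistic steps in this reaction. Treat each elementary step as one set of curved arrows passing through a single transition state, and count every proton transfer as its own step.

3

Step 1: Protonation of the alkene by H3O⁺: the π bond acts as the nucleophile and picks up H⁺, giving the more stable (Markovnikov) tertiary carbocation. H2O is released.
(No 1,2-shift: no single shift to an adjacent carbon would give a more stable cation.)
Step 2: Water acts as the nucleophile: an oxygen lone pair bonds to the cationic carbon, giving an oxonium-ion intermediate.
Step 3: H2O removes a proton from the oxonium oxygen, regenerating H3O⁺ and giving the neutral alcohol.
Total: 3 elementary steps.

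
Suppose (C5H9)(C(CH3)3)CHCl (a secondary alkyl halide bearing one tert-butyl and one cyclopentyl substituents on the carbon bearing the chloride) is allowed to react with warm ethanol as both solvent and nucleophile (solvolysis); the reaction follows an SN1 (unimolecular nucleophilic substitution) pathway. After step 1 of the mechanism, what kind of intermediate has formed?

Step 1: Rate-determining heterolysis of the C–Cl bond gives Cl⁻ and a secondary carbocation.
After step 1 the species present is a secondary carbocation.

secondary carbocation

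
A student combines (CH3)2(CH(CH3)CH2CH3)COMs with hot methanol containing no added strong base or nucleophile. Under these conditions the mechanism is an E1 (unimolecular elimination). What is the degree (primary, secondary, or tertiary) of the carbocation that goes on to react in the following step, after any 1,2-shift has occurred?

tertiary

Step 1: Ionisation: the C–O σ-bond cleaves heterolytically; both bonding electrons depart with MsO⁻, leaving a tertiary carbocation at the α-carbon.
No single 1,2-shift to an adjacent carbon would give a more-substituted cation, so no rearrangement occurs.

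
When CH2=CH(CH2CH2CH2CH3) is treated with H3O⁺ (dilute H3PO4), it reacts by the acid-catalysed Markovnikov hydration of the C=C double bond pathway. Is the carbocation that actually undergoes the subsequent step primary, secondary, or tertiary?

Step 1: Protonation of the alkene by H3O⁺: the π bond acts as the nucleophile and picks up H⁺, giving the more stable (Markovnikov) secondary carbocation. H2O is released.
No single 1,2-shift to an adjacent carbon would give a more-substituted cation, so no rearrangement occurs.

secondary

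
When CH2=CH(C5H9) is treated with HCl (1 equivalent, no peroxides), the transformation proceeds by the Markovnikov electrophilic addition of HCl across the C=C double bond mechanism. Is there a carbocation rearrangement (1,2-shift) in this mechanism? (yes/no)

The first-formed carbocation is secondary.
The adjacent cyclopentyl carbon already bears 2 other carbon substituents and has a hydrogen to migrate; after a 1,2-hydride shift from that carbon the positive charge sits on a tertiary centre.
Tertiary is more stable than secondary, so the shift occurs.

yes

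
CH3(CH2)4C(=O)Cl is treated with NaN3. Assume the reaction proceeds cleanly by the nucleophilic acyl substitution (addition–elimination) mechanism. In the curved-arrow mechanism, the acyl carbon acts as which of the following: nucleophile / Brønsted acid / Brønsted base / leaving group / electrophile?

Step 1: Nucleophilic addition of N3⁻ to the acyl carbon breaks the π(C=O) bond and yields a tetrahedral, anionic intermediate.
The acyl carbon accepts an electron pair into an empty or π* orbital — it is the electrophile.

electrophile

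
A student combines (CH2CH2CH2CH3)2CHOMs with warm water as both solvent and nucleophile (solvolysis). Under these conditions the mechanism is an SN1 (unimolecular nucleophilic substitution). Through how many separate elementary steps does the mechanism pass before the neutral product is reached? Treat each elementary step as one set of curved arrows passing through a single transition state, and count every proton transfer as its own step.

Step 1: The C–O bond breaks with both electrons going to the mesylate; MsO⁻ leaves and a secondary carbocation remains.
(No 1,2-shift: no single shift to an adjacent carbon would give a more stable cation.)
Step 2: A lone pair on the oxygen of H2O attacks the carbocation, forming a new C–O σ-bond and an oxonium ion.
Step 3: Proton transfer from the O–H of the oxonium ion to a solvent molecule delivers the neutral alcohol.
Total: 3 elementary steps.

3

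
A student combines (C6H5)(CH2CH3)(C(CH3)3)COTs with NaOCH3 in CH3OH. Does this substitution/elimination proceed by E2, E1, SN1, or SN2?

E2

Conditions: a strong base with a tertiary substrate bearing a β-hydrogen.
These conditions are the textbook signature of the E2 pathway.
A strong (often hindered) base removes a β-H in concert with loss of the leaving group — bimolecular elimination.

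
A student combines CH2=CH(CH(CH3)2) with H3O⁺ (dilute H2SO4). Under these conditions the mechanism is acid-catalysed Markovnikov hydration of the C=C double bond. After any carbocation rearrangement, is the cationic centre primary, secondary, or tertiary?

tertiary

Step 1: The π electrons of the C=C bond attack a proton of H3O⁺; Markovnikov addition places the new C–H on the less-substituted alkene carbon, so the positive charge ends up on the more-substituted carbon — a secondary carbocation. H2O is released.
Step 2: Carbocation rearrangement: a 1,2-hydride shift from the adjacent isopropyl carbon converts the initially-formed secondary cation into the more stable tertiary cation.
The cation rearranges from secondary to tertiary via a 1,2-hydride shift from the adjacent isopropyl carbon; the tertiary cation is what reacts next.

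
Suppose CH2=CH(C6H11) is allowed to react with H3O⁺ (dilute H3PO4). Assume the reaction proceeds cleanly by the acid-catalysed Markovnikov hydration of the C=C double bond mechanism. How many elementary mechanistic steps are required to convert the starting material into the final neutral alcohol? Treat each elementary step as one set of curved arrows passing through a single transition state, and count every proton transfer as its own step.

4

Step 1: Protonation of the alkene by H3O⁺: the π bond acts as the nucleophile and picks up H⁺, giving the more stable (Markovnikov) secondary carbocation. H2O is released.
Step 2: Carbocation rearrangement: a 1,2-hydride shift from the adjacent cyclohexyl carbon converts the initially-formed secondary cation into the more stable tertiary cation.
Step 3: Nucleophilic capture of the cation by H2O produces the protonated alcohol (an oxonium ion).
Step 4: H2O removes a proton from the oxonium oxygen, regenerating H3O⁺ and giving the neutral alcohol.
Total: 4 elementary steps.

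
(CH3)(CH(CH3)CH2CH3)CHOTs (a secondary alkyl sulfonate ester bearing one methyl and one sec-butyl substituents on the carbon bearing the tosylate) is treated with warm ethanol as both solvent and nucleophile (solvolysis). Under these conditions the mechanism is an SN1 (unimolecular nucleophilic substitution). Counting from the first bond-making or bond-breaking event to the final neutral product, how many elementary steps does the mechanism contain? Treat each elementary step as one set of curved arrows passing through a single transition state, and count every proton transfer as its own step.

4

Step 1: The C–O bond breaks with both electrons going to the tosylate; TsO⁻ leaves and a secondary carbocation remains.
Step 2: A hydride (H with its bonding pair) migrates from the adjacent sec-butyl carbon to the cationic centre — a 1,2-hydride shift — upgrading the secondary cation to a tertiary one.
Step 3: Nucleophilic capture: the oxygen of CH3CH2OH bonds to the cationic carbon, producing an oxonium-ion intermediate.
Step 4: A second solvent molecule removes the proton on oxygen, giving the neutral ether product.
Total: 4 elementary steps.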